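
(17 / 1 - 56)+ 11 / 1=-28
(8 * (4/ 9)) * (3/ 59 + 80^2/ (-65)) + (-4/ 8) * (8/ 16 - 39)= -9130037/ 27612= -330.65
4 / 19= 0.21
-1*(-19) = 19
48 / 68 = 12 / 17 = 0.71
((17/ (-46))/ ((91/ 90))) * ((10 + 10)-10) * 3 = -22950/ 2093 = -10.97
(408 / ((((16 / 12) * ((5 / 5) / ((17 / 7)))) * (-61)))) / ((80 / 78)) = -101439 / 8540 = -11.88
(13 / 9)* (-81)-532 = -649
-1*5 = -5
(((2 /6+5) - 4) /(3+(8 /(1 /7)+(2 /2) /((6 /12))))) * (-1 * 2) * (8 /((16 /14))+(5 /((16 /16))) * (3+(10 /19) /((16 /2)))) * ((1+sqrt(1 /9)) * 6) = -27152 /3477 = -7.81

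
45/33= 15/11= 1.36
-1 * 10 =-10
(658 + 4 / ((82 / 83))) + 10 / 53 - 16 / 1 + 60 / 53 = 1406734 / 2173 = 647.37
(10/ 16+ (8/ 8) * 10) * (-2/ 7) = -85/ 28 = -3.04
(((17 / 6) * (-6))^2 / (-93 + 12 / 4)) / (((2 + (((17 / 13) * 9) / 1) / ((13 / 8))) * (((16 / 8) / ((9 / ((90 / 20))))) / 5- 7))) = 2873 / 56232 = 0.05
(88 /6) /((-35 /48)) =-704 /35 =-20.11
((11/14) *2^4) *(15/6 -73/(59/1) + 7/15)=134684/6195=21.74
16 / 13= 1.23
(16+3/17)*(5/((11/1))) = 7.35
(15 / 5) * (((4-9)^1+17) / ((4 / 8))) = 72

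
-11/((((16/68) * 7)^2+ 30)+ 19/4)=-1156/3937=-0.29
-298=-298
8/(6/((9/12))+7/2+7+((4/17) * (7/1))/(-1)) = 272/573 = 0.47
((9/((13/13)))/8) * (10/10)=1.12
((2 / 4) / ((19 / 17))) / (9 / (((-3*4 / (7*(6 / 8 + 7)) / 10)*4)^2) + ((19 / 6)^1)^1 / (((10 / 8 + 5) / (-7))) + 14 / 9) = 1958400 / 5023920587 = 0.00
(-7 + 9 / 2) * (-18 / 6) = 15 / 2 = 7.50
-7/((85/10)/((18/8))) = -1.85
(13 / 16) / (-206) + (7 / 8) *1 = 2871 / 3296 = 0.87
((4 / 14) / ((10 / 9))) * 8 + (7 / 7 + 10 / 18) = 1138 / 315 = 3.61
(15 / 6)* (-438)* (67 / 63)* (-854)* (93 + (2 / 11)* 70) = 3469822130 / 33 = 105146125.15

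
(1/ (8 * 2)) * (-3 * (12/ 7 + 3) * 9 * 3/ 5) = -2673/ 560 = -4.77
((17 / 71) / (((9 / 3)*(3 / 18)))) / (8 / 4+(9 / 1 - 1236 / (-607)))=20638 / 561823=0.04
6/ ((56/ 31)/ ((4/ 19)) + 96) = 93/ 1621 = 0.06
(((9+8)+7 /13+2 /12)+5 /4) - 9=1553 /156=9.96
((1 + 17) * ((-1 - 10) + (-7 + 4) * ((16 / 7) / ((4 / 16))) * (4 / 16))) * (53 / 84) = -19875 / 98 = -202.81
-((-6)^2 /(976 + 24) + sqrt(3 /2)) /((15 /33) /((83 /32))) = -913 * sqrt(6) /320- 8217 /40000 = -7.19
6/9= 2/3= 0.67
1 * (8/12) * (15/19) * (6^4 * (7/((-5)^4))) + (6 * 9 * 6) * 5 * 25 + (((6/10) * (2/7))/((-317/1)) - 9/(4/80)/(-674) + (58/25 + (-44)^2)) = 75385861139462/1776032125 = 42446.23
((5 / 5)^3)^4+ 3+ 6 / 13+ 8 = 12.46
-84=-84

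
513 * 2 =1026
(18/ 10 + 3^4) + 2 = 424/ 5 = 84.80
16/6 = 8/3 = 2.67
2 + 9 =11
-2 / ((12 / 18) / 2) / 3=-2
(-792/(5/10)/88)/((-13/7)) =126/13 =9.69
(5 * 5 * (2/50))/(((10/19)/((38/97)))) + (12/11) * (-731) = -4250449/5335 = -796.71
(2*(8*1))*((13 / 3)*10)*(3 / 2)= 1040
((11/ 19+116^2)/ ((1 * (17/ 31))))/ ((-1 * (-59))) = 415.91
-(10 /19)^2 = -100 /361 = -0.28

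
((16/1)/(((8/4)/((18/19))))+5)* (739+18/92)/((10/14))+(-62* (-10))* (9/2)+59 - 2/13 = 901374197/56810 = 15866.47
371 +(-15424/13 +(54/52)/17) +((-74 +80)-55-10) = -386485/442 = -874.40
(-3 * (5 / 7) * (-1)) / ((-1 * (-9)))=5 / 21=0.24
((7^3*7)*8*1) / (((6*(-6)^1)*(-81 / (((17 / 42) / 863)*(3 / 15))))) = 5831 / 9436905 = 0.00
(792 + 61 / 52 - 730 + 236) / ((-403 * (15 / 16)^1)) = -62228 / 78585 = -0.79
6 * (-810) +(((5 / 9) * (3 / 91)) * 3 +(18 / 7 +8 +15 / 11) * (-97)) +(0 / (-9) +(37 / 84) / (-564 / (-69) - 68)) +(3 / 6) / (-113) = -11239311631949 / 1867721856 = -6017.66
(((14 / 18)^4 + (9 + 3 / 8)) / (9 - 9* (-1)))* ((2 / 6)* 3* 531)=30165697 / 104976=287.36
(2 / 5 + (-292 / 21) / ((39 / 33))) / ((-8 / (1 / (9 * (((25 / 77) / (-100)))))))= -85327 / 1755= -48.62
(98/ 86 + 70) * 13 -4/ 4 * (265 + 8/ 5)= 141516/ 215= 658.21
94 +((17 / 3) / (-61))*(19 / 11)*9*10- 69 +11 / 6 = 49891 / 4026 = 12.39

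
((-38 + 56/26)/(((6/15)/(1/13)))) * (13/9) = -9.96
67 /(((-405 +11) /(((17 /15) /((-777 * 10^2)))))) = 1139 /459207000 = 0.00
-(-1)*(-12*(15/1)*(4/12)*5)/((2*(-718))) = 0.21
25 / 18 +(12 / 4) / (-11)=221 / 198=1.12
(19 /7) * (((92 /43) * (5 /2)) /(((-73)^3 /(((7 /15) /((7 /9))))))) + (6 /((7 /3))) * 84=25292326650 /117094117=216.00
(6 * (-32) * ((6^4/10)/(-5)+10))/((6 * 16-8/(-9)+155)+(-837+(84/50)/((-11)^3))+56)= -114423408/19806991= -5.78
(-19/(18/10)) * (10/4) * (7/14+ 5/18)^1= -3325/162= -20.52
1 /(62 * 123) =1 /7626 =0.00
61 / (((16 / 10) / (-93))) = -28365 / 8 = -3545.62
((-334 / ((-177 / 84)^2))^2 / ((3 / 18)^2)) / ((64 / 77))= 2969875960128 / 12117361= 245092.64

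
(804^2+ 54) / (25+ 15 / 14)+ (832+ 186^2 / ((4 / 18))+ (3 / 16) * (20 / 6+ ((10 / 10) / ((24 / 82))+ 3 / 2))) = 847088059 / 4672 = 181311.66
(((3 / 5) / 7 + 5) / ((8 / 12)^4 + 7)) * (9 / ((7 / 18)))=2335716 / 142835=16.35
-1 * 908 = -908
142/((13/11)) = 1562/13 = 120.15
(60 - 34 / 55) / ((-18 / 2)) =-3266 / 495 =-6.60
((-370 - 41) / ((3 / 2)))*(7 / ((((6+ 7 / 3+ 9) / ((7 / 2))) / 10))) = -100695 / 26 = -3872.88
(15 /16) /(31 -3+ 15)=0.02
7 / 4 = 1.75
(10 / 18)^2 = 25 / 81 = 0.31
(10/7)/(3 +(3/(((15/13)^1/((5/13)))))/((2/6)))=5/21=0.24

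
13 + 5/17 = 226/17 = 13.29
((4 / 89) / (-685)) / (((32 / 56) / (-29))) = 203 / 60965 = 0.00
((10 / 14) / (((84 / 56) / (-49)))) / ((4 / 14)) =-245 / 3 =-81.67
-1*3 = -3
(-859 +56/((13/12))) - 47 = -11106/13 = -854.31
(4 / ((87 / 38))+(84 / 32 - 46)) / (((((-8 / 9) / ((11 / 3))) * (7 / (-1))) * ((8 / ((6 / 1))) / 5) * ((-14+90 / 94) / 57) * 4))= 1829582865 / 18203648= 100.51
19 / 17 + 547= 9318 / 17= 548.12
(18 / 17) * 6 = 6.35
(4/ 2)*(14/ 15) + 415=6253/ 15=416.87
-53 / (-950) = 53 / 950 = 0.06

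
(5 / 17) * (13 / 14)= 65 / 238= 0.27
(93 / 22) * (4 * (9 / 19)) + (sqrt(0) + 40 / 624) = 131617 / 16302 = 8.07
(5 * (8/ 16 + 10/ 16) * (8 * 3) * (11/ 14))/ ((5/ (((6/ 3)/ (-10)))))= -297/ 70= -4.24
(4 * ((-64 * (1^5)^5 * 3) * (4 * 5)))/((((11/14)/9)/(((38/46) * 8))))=-294174720/253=-1162745.93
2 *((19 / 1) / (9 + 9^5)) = 19 / 29529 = 0.00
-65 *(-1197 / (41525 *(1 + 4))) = 15561 / 41525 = 0.37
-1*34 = -34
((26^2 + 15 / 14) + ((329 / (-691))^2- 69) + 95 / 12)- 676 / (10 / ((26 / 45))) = 1736163487241 / 3008130300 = 577.16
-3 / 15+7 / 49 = -0.06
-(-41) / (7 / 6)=246 / 7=35.14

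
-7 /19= -0.37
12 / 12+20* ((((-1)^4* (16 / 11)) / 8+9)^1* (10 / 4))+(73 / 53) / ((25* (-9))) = 60351622 / 131175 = 460.08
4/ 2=2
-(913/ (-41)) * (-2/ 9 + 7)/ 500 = 55693/ 184500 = 0.30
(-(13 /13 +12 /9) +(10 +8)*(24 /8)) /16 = 155 /48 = 3.23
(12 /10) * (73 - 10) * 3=1134 /5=226.80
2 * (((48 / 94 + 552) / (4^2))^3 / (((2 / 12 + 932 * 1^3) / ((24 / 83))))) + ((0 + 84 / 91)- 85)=-36672577417993 / 626555920081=-58.53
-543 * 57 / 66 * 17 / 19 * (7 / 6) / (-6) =81.59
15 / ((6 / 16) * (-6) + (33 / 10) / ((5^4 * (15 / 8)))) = -937500 / 140449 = -6.68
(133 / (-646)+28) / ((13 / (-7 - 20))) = -25515 / 442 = -57.73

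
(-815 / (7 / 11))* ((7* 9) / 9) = -8965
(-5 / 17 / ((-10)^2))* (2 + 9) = -11 / 340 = -0.03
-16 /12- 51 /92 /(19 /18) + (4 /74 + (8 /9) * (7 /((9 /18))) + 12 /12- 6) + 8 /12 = 1835503 /291042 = 6.31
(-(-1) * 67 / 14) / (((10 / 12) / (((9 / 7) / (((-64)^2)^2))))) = 1809 / 4110417920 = 0.00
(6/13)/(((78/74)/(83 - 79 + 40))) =3256/169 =19.27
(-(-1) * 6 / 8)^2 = 9 / 16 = 0.56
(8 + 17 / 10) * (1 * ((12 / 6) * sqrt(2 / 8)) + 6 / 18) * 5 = 194 / 3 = 64.67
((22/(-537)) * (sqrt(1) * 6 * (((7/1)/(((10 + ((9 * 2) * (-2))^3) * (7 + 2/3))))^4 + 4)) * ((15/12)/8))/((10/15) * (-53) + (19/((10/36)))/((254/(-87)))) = 555247531795496923807111260375/212373916454360870151550309242752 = 0.00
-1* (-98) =98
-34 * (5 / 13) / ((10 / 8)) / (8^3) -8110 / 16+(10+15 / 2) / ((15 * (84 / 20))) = -3793553 / 7488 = -506.62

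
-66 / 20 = -33 / 10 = -3.30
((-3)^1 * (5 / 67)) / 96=-5 / 2144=-0.00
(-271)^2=73441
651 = 651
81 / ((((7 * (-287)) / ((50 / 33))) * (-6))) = 225 / 22099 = 0.01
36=36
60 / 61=0.98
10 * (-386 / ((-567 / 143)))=551980 / 567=973.51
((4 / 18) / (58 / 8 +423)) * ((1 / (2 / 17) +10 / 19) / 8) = 343 / 588582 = 0.00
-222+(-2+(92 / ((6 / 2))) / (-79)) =-53180 / 237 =-224.39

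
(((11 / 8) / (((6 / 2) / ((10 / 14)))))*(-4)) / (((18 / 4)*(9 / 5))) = -0.16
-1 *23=-23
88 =88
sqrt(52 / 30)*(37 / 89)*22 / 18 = 407*sqrt(390) / 12015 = 0.67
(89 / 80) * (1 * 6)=267 / 40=6.68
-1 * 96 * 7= -672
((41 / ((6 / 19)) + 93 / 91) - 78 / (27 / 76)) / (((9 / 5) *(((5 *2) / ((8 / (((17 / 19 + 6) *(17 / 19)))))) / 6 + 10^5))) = -209800204 / 425754431739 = -0.00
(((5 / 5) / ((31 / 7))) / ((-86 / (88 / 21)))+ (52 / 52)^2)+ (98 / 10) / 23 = 650776 / 459885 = 1.42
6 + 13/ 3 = 31/ 3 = 10.33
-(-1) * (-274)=-274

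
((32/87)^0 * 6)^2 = 36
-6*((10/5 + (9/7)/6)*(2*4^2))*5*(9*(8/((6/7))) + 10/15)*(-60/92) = 117376.40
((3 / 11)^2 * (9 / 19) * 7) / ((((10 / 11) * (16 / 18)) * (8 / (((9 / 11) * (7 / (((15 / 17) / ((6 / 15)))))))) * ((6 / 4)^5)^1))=7497 / 574750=0.01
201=201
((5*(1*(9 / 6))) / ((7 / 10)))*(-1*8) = -600 / 7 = -85.71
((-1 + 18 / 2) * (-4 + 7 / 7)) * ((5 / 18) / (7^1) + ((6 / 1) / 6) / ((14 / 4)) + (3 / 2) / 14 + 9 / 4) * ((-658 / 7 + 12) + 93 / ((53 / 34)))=1600768 / 1113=1438.25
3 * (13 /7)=39 /7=5.57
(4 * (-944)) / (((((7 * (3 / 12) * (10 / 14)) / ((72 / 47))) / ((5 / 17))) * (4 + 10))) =-543744 / 5593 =-97.22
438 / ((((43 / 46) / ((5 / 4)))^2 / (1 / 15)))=193085 / 3698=52.21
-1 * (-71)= 71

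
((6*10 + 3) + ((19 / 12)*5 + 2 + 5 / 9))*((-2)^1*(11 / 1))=-29095 / 18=-1616.39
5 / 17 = 0.29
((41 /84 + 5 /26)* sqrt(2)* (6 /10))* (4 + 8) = 2229* sqrt(2) /455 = 6.93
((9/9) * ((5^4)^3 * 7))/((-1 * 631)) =-2708374.60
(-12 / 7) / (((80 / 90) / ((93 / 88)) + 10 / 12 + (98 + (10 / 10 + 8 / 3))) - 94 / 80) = -401760 / 23943647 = -0.02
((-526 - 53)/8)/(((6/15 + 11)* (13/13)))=-965/152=-6.35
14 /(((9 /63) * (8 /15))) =735 /4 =183.75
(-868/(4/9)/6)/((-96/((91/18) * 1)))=19747/1152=17.14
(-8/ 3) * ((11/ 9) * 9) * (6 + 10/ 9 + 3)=-8008/ 27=-296.59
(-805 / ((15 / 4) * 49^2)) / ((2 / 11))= -506 / 1029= -0.49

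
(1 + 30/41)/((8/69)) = 4899/328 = 14.94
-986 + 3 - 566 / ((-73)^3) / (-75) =-28680278891 / 29176275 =-983.00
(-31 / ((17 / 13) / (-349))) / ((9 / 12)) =562588 / 51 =11031.14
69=69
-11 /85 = -0.13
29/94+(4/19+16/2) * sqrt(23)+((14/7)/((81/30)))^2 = 58741/68526+156 * sqrt(23)/19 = 40.23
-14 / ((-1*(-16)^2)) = 7 / 128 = 0.05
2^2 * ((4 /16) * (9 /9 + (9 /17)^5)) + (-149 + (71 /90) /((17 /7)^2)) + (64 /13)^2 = -2669008872527 /21596024970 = -123.59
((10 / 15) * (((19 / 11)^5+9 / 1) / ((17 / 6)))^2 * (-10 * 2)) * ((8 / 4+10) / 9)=-1315.70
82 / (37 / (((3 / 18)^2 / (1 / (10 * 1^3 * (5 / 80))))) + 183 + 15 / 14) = 5740 / 162069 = 0.04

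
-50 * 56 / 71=-2800 / 71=-39.44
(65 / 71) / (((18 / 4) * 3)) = 130 / 1917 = 0.07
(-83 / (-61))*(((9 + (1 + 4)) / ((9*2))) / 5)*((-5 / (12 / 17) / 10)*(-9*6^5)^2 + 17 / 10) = -20156324177003 / 27450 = -734292319.75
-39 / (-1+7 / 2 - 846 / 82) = 3198 / 641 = 4.99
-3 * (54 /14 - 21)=360 /7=51.43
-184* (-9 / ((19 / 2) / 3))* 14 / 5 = 1464.25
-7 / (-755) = 7 / 755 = 0.01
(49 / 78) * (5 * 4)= 12.56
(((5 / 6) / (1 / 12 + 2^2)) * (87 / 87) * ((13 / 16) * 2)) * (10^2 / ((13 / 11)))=1375 / 49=28.06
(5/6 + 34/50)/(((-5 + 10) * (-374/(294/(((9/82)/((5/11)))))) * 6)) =-0.16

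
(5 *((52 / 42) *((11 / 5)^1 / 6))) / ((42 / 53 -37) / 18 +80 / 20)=15158 / 13279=1.14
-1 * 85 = -85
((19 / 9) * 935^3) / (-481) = -15530607125 / 4329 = -3587573.83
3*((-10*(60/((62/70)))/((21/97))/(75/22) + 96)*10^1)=-764320/31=-24655.48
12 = 12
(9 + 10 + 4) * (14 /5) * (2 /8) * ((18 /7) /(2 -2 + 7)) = 207 /35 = 5.91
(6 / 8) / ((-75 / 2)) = -1 / 50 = -0.02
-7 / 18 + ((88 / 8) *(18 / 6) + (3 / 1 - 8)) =497 / 18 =27.61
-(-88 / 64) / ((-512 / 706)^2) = 1370699 / 524288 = 2.61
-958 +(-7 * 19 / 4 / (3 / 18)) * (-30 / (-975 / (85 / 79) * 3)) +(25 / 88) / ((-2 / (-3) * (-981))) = -56753606779 / 59105904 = -960.20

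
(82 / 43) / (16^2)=41 / 5504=0.01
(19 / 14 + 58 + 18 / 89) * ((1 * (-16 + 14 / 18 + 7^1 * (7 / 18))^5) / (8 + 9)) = -1069181.38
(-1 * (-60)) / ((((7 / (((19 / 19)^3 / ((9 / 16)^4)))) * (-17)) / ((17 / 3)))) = -1310720 / 45927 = -28.54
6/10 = 3/5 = 0.60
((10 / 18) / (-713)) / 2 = -5 / 12834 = -0.00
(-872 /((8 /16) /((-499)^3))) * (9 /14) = 139303680593.14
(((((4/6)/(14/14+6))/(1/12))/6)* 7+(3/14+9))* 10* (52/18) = 57590/189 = 304.71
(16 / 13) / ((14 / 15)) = 120 / 91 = 1.32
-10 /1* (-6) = 60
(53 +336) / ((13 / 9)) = 3501 / 13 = 269.31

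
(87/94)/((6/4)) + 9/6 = 2.12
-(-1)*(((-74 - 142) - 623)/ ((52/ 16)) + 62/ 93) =-10042/ 39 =-257.49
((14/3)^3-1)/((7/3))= 2717/63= 43.13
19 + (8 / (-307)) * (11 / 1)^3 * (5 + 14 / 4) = -275.81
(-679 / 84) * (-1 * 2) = 16.17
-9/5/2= -9/10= -0.90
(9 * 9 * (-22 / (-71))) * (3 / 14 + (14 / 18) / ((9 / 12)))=15609 / 497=31.41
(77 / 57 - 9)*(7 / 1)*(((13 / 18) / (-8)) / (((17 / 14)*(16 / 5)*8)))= 347165 / 2232576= 0.16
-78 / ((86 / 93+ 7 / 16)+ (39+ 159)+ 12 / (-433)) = -50255712 / 128432027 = -0.39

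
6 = 6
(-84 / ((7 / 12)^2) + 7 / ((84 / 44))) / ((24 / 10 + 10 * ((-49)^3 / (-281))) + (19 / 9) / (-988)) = -1119352260 / 19281943037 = -0.06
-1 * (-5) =5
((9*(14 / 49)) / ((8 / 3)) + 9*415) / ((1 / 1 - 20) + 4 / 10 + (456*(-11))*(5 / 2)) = -58115 / 195356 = -0.30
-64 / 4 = -16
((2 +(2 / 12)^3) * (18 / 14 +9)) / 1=433 / 21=20.62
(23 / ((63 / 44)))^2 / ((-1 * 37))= -1024144 / 146853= -6.97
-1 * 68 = -68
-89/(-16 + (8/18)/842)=337221/60622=5.56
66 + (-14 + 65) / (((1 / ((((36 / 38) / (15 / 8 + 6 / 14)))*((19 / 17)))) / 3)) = 5862 / 43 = 136.33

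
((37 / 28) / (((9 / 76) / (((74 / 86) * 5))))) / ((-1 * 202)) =-130055 / 547218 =-0.24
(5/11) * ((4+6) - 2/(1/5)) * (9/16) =0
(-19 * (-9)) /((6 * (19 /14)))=21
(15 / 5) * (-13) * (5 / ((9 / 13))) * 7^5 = -14201915 / 3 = -4733971.67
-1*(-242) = 242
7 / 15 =0.47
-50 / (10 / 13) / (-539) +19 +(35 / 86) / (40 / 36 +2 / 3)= 14350841 / 741664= 19.35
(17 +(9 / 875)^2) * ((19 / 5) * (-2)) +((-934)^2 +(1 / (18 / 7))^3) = 19473009746845979 / 22325625000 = 872226.86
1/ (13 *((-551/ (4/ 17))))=-4/ 121771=-0.00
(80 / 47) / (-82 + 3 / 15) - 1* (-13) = 249499 / 19223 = 12.98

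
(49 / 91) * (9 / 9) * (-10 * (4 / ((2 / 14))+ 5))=-2310 / 13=-177.69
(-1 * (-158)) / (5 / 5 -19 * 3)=-79 / 28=-2.82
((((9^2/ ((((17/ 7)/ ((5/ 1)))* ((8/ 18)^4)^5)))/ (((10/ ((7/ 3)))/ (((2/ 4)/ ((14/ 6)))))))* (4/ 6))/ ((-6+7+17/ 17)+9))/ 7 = 328256967394537077627/ 411217348788224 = 798256.61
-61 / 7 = -8.71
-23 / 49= -0.47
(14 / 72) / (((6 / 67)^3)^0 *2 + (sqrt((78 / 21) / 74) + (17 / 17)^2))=1813 / 27816 - 7 *sqrt(3367) / 83448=0.06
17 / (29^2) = 17 / 841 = 0.02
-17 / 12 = -1.42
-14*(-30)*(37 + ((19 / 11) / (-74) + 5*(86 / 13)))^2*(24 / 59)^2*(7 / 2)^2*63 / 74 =3556913.93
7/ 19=0.37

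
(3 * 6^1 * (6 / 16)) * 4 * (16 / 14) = 216 / 7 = 30.86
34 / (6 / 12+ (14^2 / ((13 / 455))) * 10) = 68 / 137201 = 0.00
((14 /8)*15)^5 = 12762815625 /1024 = 12463687.13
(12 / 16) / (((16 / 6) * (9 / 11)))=11 / 32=0.34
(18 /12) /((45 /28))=14 /15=0.93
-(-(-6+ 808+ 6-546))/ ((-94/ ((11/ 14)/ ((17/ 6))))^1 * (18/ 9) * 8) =-4323/ 89488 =-0.05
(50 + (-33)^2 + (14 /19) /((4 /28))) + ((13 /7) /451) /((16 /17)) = 1098084567 /959728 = 1144.16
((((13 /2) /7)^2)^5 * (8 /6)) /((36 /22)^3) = 183489652651019 /1265199860865024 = 0.15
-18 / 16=-9 / 8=-1.12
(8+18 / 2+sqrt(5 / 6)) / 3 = sqrt(30) / 18+17 / 3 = 5.97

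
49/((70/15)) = 21/2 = 10.50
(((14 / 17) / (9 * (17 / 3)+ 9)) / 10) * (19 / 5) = 133 / 25500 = 0.01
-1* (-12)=12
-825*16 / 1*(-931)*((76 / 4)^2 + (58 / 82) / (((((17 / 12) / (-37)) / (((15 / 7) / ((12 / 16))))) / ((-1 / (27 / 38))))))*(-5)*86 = -4809717912076000 / 2091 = -2300199862303.20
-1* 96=-96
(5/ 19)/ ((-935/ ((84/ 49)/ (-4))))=3/ 24871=0.00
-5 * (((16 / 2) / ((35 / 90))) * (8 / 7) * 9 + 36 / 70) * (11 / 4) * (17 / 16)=-4858821 / 1568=-3098.74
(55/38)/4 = 0.36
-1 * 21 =-21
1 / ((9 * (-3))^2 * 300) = 1 / 218700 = 0.00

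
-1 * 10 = -10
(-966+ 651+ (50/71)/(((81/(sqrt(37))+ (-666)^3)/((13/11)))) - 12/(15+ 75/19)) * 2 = -10918260864787317334357/17295798180414818295 - 1300 * sqrt(37)/31132436724746672931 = -631.27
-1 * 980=-980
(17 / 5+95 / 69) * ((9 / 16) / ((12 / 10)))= 103 / 46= 2.24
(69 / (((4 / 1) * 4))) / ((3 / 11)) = 253 / 16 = 15.81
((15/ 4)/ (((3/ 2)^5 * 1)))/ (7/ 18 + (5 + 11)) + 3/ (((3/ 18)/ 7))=126.03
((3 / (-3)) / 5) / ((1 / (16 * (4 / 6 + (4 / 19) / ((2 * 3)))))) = -128 / 57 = -2.25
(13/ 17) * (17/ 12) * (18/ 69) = 13/ 46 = 0.28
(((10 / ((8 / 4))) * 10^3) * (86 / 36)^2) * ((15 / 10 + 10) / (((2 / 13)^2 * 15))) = 898382875 / 972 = 924262.22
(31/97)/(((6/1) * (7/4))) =62/2037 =0.03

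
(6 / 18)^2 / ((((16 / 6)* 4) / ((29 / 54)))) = 29 / 5184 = 0.01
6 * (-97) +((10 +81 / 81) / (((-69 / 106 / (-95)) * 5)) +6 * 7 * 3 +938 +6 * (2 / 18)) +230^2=1235186 / 23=53703.74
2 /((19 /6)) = 12 /19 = 0.63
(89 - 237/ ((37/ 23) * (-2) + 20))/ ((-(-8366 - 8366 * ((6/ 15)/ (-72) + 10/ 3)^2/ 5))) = 1170571500/ 420452542519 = 0.00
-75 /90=-5 /6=-0.83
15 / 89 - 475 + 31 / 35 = -1476341 / 3115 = -473.95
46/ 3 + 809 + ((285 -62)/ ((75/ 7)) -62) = 58736/ 75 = 783.15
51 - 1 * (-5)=56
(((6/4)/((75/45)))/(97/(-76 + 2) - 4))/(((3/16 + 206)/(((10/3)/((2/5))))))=-2960/432169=-0.01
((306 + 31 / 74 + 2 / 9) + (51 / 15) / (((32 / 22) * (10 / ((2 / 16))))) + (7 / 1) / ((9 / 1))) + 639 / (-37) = 290.18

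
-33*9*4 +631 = -557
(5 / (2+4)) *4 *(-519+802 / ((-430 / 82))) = -288934 / 129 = -2239.80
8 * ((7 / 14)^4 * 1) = 1 / 2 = 0.50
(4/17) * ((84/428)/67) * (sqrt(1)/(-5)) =-84/609365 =-0.00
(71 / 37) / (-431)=-71 / 15947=-0.00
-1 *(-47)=47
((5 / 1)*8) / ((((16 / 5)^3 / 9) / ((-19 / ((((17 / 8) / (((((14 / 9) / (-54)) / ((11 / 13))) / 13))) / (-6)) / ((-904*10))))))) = 46965625 / 3366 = 13952.95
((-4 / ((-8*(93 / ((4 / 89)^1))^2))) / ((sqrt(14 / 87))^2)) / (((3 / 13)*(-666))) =-754 / 159693847299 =-0.00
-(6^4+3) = -1299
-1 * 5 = -5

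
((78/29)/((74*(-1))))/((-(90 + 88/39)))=1521/3860654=0.00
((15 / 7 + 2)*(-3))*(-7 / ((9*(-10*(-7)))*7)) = 29 / 1470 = 0.02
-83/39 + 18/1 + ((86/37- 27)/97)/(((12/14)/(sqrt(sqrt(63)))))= -6391 * sqrt(3) * 7^(1/4)/21534 + 619/39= 15.04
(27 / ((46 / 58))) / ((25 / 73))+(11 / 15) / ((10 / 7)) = 13789 / 138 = 99.92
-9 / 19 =-0.47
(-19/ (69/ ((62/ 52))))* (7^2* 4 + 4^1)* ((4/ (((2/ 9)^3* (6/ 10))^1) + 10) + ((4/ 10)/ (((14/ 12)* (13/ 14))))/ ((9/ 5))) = -1418930450/ 34983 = -40560.57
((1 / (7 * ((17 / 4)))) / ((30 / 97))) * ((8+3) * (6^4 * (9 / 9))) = 921888 / 595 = 1549.39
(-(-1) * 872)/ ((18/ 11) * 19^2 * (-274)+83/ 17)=-163064/ 30266771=-0.01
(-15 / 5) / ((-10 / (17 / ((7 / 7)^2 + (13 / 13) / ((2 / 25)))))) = 17 / 45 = 0.38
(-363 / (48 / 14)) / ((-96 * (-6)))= -847 / 4608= -0.18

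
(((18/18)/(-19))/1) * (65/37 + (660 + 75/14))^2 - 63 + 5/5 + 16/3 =-359112194195/15294468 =-23479.87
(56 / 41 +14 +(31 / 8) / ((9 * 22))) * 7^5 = 16793403137 / 64944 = 258582.83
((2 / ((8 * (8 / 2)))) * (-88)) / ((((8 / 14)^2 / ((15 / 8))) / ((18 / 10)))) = -14553 / 256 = -56.85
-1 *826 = -826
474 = 474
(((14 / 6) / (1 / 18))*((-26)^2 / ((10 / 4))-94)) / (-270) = -686 / 25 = -27.44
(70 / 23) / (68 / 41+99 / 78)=74620 / 71783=1.04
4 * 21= 84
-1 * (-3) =3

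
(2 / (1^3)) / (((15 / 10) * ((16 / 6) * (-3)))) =-0.17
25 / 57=0.44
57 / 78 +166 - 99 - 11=1475 / 26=56.73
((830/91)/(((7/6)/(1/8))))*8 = 4980/637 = 7.82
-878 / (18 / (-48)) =7024 / 3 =2341.33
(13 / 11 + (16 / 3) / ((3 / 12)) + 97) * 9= 11832 / 11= 1075.64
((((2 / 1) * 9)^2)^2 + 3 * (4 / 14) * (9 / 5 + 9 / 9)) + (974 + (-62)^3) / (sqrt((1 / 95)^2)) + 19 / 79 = -8865242287 / 395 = -22443651.36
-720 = -720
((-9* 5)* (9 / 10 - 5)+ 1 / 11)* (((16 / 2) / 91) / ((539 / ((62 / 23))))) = 1007128 / 12409397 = 0.08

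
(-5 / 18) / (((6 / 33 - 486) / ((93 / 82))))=1705 / 2629248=0.00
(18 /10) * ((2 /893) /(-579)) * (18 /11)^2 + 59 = 6151995611 /104271145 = 59.00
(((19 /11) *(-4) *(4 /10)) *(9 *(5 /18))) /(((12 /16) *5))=-304 /165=-1.84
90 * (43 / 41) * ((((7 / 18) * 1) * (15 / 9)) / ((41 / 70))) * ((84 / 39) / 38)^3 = 1445402000 / 75994091589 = 0.02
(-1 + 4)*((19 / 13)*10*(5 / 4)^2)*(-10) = -35625 / 52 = -685.10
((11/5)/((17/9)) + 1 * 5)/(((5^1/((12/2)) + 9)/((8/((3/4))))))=6.69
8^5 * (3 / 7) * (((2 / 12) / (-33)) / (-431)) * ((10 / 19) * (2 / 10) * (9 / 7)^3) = 7962624 / 216279679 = 0.04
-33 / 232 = -0.14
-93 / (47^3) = -93 / 103823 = -0.00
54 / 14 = 27 / 7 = 3.86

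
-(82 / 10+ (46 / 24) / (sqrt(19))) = -41 / 5 - 23 * sqrt(19) / 228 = -8.64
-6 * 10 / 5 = -12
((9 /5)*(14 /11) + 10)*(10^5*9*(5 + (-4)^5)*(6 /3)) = -247983840000 /11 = -22543985454.55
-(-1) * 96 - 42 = 54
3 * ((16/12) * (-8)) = -32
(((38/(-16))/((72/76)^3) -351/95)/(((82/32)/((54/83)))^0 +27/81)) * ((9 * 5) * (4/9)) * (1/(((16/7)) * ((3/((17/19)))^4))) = -16812548201897/49906745975808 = -0.34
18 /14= 9 /7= 1.29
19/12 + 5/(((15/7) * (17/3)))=407/204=2.00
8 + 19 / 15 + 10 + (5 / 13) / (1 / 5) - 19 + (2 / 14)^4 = 1025422 / 468195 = 2.19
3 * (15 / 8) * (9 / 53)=405 / 424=0.96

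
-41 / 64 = -0.64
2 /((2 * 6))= 1 /6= 0.17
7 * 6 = 42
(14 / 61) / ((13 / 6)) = 84 / 793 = 0.11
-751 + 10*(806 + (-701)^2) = 4921319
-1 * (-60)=60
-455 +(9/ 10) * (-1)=-4559/ 10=-455.90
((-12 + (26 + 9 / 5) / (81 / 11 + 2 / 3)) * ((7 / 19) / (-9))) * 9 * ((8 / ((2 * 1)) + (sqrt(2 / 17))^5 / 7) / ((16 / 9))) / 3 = 2.36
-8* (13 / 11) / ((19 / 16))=-1664 / 209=-7.96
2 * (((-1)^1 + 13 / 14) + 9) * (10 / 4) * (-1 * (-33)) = 20625 / 14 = 1473.21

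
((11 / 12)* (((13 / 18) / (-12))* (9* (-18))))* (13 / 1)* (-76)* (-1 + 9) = -70642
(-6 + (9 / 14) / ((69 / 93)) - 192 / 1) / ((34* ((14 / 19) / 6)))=-3618189 / 76636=-47.21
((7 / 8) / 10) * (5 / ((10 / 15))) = 21 / 32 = 0.66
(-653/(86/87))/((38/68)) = -965787/817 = -1182.11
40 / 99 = 0.40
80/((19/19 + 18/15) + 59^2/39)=7800/8917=0.87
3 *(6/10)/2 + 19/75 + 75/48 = 3259/1200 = 2.72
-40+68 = 28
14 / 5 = 2.80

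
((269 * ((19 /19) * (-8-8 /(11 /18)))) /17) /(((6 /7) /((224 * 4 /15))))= -23257.46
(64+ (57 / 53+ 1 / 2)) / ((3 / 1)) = 2317 / 106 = 21.86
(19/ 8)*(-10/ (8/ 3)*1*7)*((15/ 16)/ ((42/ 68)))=-24225/ 256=-94.63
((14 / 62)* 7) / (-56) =-7 / 248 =-0.03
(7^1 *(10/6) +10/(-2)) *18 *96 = 11520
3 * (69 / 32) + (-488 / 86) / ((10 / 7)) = 17177 / 6880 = 2.50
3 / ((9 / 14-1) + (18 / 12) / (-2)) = -84 / 31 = -2.71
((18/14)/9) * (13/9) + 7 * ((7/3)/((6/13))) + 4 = 1663/42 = 39.60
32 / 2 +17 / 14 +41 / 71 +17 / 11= 19.34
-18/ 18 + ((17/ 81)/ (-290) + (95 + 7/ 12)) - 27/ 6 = 4232081/ 46980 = 90.08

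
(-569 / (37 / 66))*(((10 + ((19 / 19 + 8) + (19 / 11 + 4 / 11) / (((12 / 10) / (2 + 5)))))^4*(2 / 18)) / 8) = -10226750315986409 / 765889344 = -13352777.91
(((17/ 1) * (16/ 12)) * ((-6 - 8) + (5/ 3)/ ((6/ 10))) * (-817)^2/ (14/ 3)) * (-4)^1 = 9168628904/ 63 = 145533792.13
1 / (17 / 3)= 3 / 17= 0.18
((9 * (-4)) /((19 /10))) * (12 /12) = -360 /19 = -18.95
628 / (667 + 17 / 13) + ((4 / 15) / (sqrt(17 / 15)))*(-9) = 2041 / 2172 - 12*sqrt(255) / 85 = -1.31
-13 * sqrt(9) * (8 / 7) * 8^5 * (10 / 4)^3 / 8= -19968000 / 7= -2852571.43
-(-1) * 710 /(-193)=-710 /193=-3.68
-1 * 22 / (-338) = 11 / 169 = 0.07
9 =9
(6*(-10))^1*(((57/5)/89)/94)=-342/4183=-0.08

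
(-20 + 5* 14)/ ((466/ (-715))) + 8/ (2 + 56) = -517443/ 6757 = -76.58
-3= -3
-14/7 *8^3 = -1024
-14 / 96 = -7 / 48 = -0.15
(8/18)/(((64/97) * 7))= 97/1008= 0.10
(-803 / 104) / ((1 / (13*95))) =-76285 / 8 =-9535.62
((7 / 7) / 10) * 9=9 / 10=0.90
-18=-18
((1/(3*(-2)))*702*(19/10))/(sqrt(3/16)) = -1482*sqrt(3)/5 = -513.38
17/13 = 1.31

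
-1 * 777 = -777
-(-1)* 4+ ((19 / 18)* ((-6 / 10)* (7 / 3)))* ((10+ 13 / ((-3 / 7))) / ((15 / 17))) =154121 / 4050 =38.05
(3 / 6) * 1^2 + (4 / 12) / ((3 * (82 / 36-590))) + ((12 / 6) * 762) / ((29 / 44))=1419077523 / 613582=2312.78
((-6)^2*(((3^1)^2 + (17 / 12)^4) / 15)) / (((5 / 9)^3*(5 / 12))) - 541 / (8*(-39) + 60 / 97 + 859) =231942512531 / 531190000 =436.65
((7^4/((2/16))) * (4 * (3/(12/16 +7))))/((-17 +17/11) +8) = -5070912/1271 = -3989.70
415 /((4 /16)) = 1660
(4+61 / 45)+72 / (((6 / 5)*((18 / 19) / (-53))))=-150809 / 45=-3351.31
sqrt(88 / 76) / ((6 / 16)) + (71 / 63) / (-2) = -71 / 126 + 8 * sqrt(418) / 57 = 2.31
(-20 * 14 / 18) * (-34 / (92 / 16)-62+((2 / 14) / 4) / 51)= 11152565 / 10557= 1056.41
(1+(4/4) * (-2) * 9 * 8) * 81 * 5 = -57915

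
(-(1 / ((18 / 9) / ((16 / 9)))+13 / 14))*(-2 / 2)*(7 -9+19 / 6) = 229 / 108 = 2.12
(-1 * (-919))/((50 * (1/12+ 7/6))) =1838/125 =14.70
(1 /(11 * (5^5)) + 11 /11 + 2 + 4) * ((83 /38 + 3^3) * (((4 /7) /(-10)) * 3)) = -800562702 /22859375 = -35.02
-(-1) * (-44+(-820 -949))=-1813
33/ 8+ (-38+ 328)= 2353/ 8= 294.12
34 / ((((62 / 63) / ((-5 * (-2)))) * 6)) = 1785 / 31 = 57.58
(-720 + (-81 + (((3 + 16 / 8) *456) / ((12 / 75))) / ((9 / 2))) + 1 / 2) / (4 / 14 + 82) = 99379 / 3456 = 28.76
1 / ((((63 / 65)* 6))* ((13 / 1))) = 5 / 378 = 0.01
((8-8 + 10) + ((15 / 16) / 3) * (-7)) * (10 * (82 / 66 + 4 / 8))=71875 / 528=136.13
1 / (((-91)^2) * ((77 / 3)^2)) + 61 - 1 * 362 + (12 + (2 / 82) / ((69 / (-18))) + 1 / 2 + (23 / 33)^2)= -240033565994791 / 833390283726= -288.02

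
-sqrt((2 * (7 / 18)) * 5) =-sqrt(35) / 3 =-1.97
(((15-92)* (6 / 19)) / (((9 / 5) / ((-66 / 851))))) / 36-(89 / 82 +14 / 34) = -297798737 / 202856274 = -1.47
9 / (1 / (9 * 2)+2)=162 / 37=4.38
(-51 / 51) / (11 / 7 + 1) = -7 / 18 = -0.39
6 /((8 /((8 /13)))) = 6 /13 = 0.46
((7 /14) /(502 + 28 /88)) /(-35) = -11 /386785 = -0.00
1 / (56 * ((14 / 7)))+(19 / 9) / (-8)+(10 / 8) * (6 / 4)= 1633 / 1008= 1.62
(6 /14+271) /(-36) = -475 /63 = -7.54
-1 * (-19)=19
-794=-794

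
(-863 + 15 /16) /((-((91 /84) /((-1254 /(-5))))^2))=46202939.34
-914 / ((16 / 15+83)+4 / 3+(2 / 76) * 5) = -173660 / 16251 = -10.69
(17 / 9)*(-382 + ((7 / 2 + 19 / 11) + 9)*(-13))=-212041 / 198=-1070.91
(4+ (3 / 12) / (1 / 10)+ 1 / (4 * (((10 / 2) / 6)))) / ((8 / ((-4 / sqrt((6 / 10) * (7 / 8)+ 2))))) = -2.14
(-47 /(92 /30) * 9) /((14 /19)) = -120555 /644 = -187.20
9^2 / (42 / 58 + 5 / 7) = 16443 / 292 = 56.31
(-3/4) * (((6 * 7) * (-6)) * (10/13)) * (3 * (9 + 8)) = 7414.62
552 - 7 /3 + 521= 3212 /3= 1070.67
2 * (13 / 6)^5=371293 / 3888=95.50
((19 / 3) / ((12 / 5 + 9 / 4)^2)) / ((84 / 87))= 55100 / 181629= 0.30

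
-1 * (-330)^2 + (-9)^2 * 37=-105903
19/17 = 1.12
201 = 201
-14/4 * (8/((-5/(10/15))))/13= 56/195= 0.29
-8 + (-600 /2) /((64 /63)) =-4853 /16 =-303.31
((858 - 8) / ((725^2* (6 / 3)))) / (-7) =-17 / 147175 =-0.00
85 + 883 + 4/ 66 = 31946/ 33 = 968.06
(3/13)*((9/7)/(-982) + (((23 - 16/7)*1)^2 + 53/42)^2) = 7859713593965/183906996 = 42737.44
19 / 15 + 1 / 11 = 224 / 165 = 1.36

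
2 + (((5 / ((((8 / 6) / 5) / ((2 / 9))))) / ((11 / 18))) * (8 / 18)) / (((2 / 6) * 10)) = 32 / 11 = 2.91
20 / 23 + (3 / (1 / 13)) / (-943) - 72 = -67115 / 943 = -71.17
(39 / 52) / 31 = 3 / 124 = 0.02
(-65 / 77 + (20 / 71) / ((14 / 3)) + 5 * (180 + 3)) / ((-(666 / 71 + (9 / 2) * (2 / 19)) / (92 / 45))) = -1747307792 / 9212049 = -189.68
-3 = -3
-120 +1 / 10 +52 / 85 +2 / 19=-384961 / 3230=-119.18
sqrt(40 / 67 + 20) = 2 * sqrt(23115) / 67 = 4.54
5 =5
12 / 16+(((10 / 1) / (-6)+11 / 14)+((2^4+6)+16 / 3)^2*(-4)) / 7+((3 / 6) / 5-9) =-3838433 / 8820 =-435.20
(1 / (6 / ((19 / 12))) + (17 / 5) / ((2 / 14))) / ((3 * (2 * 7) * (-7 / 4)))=-8663 / 26460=-0.33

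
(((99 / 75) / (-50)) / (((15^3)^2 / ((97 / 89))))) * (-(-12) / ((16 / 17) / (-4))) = 18139 / 140800781250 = 0.00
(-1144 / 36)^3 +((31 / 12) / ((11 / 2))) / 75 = -12866508289 / 400950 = -32090.06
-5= -5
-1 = -1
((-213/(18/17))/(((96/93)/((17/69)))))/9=-636089/119232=-5.33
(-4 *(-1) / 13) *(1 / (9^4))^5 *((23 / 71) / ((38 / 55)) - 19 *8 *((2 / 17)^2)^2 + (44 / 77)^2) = 16921936898 / 872563930254202976327439283473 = 0.00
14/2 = 7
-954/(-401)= 954/401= 2.38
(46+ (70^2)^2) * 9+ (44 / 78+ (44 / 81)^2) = 18430999754584 / 85293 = 216090414.86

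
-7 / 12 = -0.58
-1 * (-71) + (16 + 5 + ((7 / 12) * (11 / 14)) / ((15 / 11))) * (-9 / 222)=622799 / 8880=70.14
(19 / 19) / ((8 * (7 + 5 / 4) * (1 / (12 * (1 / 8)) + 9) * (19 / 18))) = 9 / 6061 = 0.00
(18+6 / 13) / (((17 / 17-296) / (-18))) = 864 / 767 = 1.13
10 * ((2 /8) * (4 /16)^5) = 5 /2048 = 0.00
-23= -23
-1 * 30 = -30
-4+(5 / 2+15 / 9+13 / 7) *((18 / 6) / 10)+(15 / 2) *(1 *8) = 8093 / 140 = 57.81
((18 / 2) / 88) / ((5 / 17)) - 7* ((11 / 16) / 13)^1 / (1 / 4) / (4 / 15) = -59547 / 11440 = -5.21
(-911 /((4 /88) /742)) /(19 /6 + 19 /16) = -64892352 /19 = -3415386.95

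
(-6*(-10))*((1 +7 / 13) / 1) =1200 / 13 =92.31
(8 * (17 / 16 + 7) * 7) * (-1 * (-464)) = 209496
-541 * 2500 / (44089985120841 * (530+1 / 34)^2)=-1563490000 / 14318506651587278086881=-0.00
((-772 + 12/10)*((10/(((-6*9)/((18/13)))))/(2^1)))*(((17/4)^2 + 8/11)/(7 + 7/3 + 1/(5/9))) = 166.78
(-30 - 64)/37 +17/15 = -1.41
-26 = -26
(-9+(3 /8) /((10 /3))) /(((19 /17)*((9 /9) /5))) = -12087 /304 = -39.76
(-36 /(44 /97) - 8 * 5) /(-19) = 1313 /209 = 6.28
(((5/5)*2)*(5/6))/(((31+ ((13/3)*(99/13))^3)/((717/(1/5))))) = 5975/35968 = 0.17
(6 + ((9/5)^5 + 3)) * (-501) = -43674174/3125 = -13975.74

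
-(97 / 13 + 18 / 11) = -9.10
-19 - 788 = -807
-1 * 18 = -18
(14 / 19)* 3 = 42 / 19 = 2.21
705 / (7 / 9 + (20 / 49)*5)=310905 / 1243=250.12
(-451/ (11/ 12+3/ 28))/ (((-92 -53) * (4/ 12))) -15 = -36699/ 6235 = -5.89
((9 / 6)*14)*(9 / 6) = 63 / 2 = 31.50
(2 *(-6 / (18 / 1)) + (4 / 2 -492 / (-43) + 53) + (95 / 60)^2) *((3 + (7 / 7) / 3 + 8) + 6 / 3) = 2114015 / 2322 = 910.43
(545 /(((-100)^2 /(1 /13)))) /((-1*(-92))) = 109 /2392000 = 0.00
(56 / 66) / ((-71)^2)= 28 / 166353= 0.00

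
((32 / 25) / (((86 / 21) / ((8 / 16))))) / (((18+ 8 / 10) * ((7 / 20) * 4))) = 12 / 2021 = 0.01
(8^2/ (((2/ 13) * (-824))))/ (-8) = 13/ 206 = 0.06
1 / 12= 0.08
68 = 68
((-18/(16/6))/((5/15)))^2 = 6561/16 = 410.06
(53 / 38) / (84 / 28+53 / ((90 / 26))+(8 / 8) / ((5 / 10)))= 2385 / 34732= 0.07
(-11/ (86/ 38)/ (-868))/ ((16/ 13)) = 2717/ 597184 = 0.00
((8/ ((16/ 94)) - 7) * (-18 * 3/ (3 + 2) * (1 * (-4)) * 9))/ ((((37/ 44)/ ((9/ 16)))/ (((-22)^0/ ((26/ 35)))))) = 6735960/ 481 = 14004.07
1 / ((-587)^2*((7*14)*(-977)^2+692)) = 1 / 32232546535846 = 0.00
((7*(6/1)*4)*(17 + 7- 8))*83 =223104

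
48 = 48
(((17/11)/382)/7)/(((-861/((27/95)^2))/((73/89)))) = -0.00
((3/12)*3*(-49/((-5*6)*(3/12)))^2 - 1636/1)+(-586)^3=-15092374499/75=-201231659.99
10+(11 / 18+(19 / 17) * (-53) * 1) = -14879 / 306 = -48.62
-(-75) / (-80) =-15 / 16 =-0.94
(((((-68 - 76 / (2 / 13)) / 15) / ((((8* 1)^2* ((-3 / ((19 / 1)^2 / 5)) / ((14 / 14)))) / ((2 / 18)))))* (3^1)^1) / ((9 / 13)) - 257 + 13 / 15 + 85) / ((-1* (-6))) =-31949587 / 1166400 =-27.39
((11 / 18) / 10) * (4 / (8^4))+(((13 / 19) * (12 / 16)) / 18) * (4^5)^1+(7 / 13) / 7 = 1332574877 / 45527040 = 29.27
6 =6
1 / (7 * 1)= 1 / 7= 0.14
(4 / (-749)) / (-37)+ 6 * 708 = 117724828 / 27713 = 4248.00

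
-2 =-2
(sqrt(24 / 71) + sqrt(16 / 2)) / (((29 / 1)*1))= 2*sqrt(426) / 2059 + 2*sqrt(2) / 29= 0.12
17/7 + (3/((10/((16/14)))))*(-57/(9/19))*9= -12911/35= -368.89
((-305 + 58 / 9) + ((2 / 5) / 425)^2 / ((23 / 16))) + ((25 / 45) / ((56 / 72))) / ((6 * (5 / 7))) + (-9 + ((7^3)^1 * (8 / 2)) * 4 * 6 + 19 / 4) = 121984186111679 / 3738937500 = 32625.36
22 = 22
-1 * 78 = -78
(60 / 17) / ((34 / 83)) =2490 / 289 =8.62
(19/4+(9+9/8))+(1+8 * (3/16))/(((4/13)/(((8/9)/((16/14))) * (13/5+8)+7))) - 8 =9413/72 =130.74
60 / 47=1.28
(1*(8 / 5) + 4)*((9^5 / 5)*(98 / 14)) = 11573604 / 25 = 462944.16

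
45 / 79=0.57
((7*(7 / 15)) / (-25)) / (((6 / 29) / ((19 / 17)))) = -26999 / 38250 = -0.71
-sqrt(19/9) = -sqrt(19)/3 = -1.45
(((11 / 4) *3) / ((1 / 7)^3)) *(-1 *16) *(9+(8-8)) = -407484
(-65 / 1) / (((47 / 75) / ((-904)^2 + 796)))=-3987808500 / 47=-84846989.36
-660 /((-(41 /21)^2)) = 291060 /1681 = 173.15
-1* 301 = -301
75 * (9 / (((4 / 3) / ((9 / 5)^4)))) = 531441 / 100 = 5314.41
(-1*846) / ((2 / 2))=-846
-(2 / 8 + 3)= -13 / 4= -3.25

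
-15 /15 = -1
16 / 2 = 8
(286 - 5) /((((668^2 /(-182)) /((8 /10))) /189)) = -4832919 /278890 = -17.33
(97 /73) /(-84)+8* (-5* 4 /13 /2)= -491821 /79716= -6.17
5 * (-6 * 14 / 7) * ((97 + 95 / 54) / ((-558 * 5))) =5333 / 2511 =2.12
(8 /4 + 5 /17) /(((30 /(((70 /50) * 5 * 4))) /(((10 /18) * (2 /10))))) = 182 /765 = 0.24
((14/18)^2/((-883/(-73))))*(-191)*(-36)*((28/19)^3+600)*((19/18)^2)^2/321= 13426672277354/16737025707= 802.21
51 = 51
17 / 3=5.67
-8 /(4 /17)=-34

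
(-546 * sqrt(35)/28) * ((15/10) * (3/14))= -37.08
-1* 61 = -61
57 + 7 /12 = 691 /12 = 57.58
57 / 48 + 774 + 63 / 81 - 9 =110443 / 144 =766.97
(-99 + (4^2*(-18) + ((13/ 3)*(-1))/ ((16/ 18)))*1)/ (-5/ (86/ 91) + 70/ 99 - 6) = 13345695/ 360436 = 37.03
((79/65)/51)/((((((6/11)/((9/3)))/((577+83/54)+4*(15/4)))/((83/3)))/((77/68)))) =178004170729/73036080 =2437.21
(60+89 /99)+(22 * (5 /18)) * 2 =2413 /33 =73.12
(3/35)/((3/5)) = 1/7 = 0.14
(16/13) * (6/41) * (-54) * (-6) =31104/533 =58.36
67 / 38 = 1.76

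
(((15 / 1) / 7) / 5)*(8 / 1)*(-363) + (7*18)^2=102420 / 7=14631.43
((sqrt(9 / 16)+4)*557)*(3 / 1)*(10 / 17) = 4668.97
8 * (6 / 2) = 24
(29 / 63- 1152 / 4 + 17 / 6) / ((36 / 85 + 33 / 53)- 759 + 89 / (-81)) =1454470785 / 3877749218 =0.38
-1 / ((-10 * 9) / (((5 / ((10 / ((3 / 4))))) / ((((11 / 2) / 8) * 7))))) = 1 / 1155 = 0.00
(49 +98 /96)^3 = 13841287201 /110592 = 125156.32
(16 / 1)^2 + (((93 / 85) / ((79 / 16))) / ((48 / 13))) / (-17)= 29223277 / 114155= 256.00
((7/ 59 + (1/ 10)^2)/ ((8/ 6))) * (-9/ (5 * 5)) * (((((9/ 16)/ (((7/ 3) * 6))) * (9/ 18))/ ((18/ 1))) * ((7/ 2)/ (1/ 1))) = -20493/ 151040000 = -0.00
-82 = -82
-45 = -45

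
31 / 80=0.39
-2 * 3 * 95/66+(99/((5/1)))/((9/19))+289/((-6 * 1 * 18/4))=33353/1485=22.46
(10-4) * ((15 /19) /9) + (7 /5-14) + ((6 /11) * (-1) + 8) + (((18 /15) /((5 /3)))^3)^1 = -13865487 /3265625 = -4.25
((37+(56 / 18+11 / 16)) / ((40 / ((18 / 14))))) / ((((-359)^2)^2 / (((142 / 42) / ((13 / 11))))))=917675 / 4063015237077888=0.00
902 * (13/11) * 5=5330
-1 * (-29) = 29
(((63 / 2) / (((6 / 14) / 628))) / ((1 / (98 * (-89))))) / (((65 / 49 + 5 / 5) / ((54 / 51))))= -59180741172 / 323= -183222108.89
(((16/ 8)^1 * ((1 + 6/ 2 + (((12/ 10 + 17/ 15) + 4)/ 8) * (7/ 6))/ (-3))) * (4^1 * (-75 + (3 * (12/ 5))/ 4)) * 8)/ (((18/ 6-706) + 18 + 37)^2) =43249/ 2361960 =0.02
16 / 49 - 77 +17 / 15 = -55522 / 735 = -75.54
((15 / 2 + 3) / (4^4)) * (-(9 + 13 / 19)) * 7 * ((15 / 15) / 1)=-3381 / 1216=-2.78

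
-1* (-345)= 345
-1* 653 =-653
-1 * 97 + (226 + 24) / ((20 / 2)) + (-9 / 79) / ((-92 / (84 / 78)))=-72.00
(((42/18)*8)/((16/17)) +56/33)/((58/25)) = 1225/132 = 9.28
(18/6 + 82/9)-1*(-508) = 4681/9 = 520.11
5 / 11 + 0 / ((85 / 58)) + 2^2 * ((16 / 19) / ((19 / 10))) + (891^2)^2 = 2502711004430176 / 3971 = 630247042163.23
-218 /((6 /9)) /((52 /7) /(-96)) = 4225.85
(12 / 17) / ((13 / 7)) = 84 / 221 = 0.38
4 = 4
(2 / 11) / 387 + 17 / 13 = 1.31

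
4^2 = 16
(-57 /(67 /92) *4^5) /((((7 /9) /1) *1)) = -48328704 /469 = -103046.28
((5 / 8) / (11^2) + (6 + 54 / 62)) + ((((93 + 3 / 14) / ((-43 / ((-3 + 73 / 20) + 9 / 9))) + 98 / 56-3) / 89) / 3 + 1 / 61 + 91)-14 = 83.87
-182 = -182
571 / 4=142.75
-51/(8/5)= -31.88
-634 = -634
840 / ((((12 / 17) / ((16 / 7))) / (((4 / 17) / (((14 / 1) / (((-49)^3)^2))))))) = 632744557760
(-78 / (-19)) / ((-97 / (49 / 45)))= -1274 / 27645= -0.05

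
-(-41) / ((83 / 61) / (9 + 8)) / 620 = 42517 / 51460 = 0.83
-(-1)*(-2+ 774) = 772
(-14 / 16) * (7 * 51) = -2499 / 8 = -312.38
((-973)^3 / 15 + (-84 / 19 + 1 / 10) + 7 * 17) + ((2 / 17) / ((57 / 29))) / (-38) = -3768795511869 / 61370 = -61411039.79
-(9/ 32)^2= -81/ 1024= -0.08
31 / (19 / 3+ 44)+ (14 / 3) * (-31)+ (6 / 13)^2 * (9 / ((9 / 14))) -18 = -12177809 / 76557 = -159.07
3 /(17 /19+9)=57 /188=0.30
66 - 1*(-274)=340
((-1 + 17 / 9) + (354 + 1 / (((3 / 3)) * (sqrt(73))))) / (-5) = -3194 / 45-sqrt(73) / 365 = -71.00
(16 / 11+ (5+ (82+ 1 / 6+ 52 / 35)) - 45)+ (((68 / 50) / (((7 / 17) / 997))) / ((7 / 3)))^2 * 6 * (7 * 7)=1183542130994759 / 2021250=585549600.99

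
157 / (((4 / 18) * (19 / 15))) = 21195 / 38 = 557.76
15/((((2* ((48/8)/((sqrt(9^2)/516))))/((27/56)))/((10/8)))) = 2025/154112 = 0.01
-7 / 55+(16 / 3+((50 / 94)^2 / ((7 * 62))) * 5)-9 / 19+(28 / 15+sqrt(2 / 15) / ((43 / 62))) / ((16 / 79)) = 2449 * sqrt(30) / 5160+27956166621 / 2003695540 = 16.55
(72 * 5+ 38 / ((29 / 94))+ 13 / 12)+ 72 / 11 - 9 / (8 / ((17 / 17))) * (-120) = 2395567 / 3828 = 625.80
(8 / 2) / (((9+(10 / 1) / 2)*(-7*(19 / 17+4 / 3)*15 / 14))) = -0.02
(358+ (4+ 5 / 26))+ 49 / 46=363.26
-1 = -1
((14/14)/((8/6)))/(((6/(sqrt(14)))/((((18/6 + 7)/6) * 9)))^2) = 525/8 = 65.62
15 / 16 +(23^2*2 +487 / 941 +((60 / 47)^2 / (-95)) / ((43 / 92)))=28786897530275 / 27172361168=1059.42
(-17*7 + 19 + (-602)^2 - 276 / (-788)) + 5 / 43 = 3069081136 / 8471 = 362304.47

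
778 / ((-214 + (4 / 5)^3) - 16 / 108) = -1312875 / 360511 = -3.64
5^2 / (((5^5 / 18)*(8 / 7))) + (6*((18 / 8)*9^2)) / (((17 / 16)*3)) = 2917071 / 8500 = 343.18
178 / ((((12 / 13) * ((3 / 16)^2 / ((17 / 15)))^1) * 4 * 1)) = 629408 / 405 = 1554.09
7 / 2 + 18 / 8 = 5.75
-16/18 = -8/9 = -0.89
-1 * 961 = -961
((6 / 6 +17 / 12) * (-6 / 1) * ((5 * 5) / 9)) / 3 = -725 / 54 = -13.43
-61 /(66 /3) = -61 /22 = -2.77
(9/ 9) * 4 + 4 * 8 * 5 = 164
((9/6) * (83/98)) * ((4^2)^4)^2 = 267361714176/49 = 5456361513.80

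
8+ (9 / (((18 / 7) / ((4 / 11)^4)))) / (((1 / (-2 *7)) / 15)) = -71032 / 14641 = -4.85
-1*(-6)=6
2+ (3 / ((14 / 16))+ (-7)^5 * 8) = -941154 / 7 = -134450.57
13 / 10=1.30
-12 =-12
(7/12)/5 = 7/60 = 0.12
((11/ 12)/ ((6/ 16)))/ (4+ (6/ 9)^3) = 0.57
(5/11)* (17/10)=17/22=0.77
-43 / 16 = -2.69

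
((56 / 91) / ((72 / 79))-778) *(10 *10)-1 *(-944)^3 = 98415094228 / 117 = 841154651.52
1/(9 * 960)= 1/8640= 0.00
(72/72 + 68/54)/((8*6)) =61/1296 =0.05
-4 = -4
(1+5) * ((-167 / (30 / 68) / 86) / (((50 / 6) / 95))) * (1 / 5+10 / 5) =-3560106 / 5375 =-662.35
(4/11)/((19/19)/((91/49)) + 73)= 13/2629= 0.00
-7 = -7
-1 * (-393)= 393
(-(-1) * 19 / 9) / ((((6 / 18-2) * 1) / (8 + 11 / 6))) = -1121 / 90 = -12.46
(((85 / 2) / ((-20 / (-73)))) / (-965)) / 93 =-1241 / 717960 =-0.00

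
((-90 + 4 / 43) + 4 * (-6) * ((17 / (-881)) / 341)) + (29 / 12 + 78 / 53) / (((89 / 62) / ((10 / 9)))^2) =-115410677608905578 / 1317834580661577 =-87.58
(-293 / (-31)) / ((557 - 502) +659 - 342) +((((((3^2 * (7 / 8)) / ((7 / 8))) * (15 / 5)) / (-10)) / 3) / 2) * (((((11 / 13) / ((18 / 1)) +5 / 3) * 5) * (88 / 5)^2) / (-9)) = 1492403467 / 11243700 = 132.73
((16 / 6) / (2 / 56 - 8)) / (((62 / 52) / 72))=-139776 / 6913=-20.22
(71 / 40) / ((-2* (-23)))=71 / 1840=0.04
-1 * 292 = -292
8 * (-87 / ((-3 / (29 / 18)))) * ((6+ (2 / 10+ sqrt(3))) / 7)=3364 * sqrt(3) / 63+ 104284 / 315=423.55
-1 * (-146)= 146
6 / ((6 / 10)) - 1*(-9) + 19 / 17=342 / 17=20.12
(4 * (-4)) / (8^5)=-1 / 2048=-0.00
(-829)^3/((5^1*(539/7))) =-569722789/385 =-1479799.45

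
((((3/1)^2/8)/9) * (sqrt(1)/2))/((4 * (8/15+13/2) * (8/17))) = 0.00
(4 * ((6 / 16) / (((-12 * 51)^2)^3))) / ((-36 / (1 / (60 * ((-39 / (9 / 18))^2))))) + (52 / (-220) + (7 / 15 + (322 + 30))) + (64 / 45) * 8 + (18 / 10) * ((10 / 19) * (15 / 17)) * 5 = 35383733489105242624547094319 / 96206965464937728387317760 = 367.79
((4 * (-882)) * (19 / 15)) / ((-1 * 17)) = 22344 / 85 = 262.87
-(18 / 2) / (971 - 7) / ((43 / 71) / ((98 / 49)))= -639 / 20726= -0.03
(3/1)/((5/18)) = 54/5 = 10.80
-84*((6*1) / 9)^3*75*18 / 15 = -2240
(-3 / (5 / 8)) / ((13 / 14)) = -336 / 65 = -5.17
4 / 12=1 / 3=0.33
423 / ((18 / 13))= 611 / 2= 305.50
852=852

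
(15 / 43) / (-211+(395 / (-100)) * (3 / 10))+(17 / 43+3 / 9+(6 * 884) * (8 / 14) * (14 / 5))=232308495526 / 27371865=8487.13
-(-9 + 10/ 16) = 67/ 8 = 8.38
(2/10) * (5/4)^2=5/16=0.31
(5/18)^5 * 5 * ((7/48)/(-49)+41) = 215234375/634894848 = 0.34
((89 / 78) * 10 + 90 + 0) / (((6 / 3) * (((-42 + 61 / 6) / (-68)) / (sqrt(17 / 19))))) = 268940 * sqrt(323) / 47177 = 102.45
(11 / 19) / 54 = 11 / 1026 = 0.01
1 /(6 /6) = 1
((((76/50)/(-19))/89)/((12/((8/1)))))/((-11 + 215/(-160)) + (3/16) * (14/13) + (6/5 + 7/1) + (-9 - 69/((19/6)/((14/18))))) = 31616/1576930035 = 0.00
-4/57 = -0.07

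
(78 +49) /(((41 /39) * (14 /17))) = 84201 /574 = 146.69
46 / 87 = 0.53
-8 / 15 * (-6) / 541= 16 / 2705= 0.01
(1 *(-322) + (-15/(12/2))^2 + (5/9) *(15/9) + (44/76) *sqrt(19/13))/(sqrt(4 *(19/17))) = -34001 *sqrt(323)/4104 + 11 *sqrt(221)/494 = -148.57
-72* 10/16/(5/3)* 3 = -81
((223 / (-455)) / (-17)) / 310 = 223 / 2397850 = 0.00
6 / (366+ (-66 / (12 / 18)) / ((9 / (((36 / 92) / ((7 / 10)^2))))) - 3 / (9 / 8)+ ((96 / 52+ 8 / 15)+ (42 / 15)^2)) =3296475 / 200408339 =0.02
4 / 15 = 0.27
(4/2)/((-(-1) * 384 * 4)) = 1/768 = 0.00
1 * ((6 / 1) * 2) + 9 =21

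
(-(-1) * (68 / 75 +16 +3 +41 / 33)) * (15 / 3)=5816 / 55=105.75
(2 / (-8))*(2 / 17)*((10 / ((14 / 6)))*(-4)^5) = 15360 / 119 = 129.08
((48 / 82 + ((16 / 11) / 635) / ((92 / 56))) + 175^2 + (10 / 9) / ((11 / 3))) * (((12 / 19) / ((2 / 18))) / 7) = 21786655891932 / 876051715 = 24869.14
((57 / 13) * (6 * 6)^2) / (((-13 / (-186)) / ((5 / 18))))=3816720 / 169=22584.14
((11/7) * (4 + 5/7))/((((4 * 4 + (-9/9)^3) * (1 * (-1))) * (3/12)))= -484/245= -1.98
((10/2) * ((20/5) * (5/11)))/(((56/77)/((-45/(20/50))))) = -5625/4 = -1406.25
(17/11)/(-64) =-17/704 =-0.02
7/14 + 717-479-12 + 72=597/2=298.50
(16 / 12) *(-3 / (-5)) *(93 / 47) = 372 / 235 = 1.58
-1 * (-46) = 46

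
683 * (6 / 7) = 585.43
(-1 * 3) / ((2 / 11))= -33 / 2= -16.50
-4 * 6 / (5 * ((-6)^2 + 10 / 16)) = -192 / 1465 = -0.13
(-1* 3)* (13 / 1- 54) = 123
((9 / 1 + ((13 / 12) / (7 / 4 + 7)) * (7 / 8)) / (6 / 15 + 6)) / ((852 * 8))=1093 / 5234688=0.00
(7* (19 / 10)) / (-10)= -133 / 100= -1.33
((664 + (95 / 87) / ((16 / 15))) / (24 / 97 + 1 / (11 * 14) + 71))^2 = 87.11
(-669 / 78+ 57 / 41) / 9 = -0.80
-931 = -931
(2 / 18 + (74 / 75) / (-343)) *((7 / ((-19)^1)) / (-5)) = 8353 / 1047375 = 0.01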